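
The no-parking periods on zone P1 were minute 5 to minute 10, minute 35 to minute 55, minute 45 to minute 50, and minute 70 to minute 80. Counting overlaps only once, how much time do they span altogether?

Merged: minute 5 to minute 10, minute 35 to minute 55, minute 70 to minute 80.
Lengths: 5 minutes + 20 minutes + 10 minutes = 35 minutes.

35 minutes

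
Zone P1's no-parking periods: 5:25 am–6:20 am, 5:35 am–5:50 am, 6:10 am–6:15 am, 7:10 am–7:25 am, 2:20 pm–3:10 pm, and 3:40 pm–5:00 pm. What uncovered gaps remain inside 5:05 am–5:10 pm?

After merging, the occupied span is 5:25 am-6:20 am, 7:10 am-7:25 am, 2:20 pm-3:10 pm, 3:40 pm-5:00 pm.
Uncovered inside 5:05 am-5:10 pm: 5:05 am-5:25 am, 6:20 am-7:10 am, 7:25 am-2:20 pm, 3:10 pm-3:40 pm, 5:00 pm-5:10 pm.

5:05 am-5:25 am, 6:20 am-7:10 am, 7:25 am-2:20 pm, 3:10 pm-3:40 pm, 5:00 pm-5:10 pm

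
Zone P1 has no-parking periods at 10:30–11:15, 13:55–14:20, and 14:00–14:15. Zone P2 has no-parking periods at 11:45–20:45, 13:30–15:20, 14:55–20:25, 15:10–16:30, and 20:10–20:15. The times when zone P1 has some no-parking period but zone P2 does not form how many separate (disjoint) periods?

1

A, merged: 10:30–11:15, 13:55–14:20.
B, merged: 11:45–20:45.
A \ B = 10:30–11:15.
That is 1 disjoint piece.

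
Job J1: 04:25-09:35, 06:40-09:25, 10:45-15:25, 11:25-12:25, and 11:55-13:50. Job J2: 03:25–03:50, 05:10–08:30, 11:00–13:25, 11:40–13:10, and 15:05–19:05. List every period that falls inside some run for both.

First set merges to 04:25-09:35, 10:45-15:25.
Second set merges to 03:25-03:50, 05:10-08:30, 11:00-13:25, 15:05-19:05.
04:25-09:35 overlaps B on 05:10-08:30.
10:45-15:25 overlaps B on 11:00-13:25, 15:05-15:25.

05:10-08:30, 11:00-13:25, 15:05-15:25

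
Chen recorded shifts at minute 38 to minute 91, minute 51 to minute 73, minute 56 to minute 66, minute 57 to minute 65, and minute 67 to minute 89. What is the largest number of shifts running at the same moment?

4

Walk the sorted start/end points keeping a running depth.
The depth first hits 4 at minute 57.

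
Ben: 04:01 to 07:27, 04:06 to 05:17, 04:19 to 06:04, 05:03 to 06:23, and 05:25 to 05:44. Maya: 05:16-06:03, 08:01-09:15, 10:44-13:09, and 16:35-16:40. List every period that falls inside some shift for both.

05:16–06:03

A, merged: 04:01–07:27.
04:01–07:27 overlaps B on 05:16–06:03.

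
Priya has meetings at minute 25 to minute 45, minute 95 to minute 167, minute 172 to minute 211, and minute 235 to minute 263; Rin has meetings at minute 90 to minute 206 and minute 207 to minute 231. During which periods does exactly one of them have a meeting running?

minute 25 to minute 45, minute 90 to minute 95, minute 167 to minute 172, minute 206 to minute 207, minute 211 to minute 231, minute 235 to minute 263

A but not B: minute 25 to minute 45, minute 206 to minute 207, minute 235 to minute 263.
B but not A: minute 90 to minute 95, minute 167 to minute 172, minute 211 to minute 231.
Combining gives A △ B.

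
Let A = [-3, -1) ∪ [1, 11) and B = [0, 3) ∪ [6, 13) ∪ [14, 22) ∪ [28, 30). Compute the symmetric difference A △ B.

[-3, -1) ∪ [0, 1) ∪ [3, 6) ∪ [11, 13) ∪ [14, 22) ∪ [28, 30)

A \ B = [-3, -1), [3, 6).
B \ A = [0, 1), [11, 13), [14, 22), [28, 30).
Union of the two gives the symmetric difference.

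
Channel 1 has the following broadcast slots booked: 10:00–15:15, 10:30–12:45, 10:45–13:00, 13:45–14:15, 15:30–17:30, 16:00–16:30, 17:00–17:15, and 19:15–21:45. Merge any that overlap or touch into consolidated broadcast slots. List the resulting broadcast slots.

10:00-15:15, 15:30-17:30, 19:15-21:45

10:30-12:45 overlaps/touches 10:00-15:15 → extend to 10:00-15:15.
10:45-13:00 overlaps/touches 10:00-15:15 → extend to 10:00-15:15.
13:45-14:15 overlaps/touches 10:00-15:15 → extend to 10:00-15:15.
15:30-17:30 is disjoint → start new block.
16:00-16:30 overlaps/touches 15:30-17:30 → extend to 15:30-17:30.
17:00-17:15 overlaps/touches 15:30-17:30 → extend to 15:30-17:30.
19:15-21:45 is disjoint → start new block.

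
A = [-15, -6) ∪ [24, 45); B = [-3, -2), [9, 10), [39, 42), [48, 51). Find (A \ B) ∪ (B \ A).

[-15, -6) ∪ [-3, -2) ∪ [9, 10) ∪ [24, 39) ∪ [42, 45) ∪ [48, 51)

A \ B = [-15, -6), [24, 39), [42, 45).
B \ A = [-3, -2), [9, 10), [48, 51).
Union of the two gives the symmetric difference.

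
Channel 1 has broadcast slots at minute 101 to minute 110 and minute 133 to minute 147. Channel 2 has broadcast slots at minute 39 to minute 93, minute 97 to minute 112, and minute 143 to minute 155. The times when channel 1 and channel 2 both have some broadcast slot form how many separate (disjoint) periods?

A ∩ B = minute 101 to minute 110, minute 143 to minute 147.
That is 2 disjoint pieces.

2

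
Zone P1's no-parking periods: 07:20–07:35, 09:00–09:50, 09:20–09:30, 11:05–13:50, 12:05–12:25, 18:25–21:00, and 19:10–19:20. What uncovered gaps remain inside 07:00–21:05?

07:00-07:20, 07:35-09:00, 09:50-11:05, 13:50-18:25, 21:00-21:05

The merged coverage is 07:20-07:35, 09:00-09:50, 11:05-13:50, 18:25-21:00.
Uncovered inside 07:00-21:05: 07:00-07:20, 07:35-09:00, 09:50-11:05, 13:50-18:25, 21:00-21:05.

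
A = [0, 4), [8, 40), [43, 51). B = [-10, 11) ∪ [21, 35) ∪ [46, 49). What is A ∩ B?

[0, 4) ∪ [8, 11) ∪ [21, 35) ∪ [46, 49)

[0, 4) overlaps B on [0, 4).
[8, 40) overlaps B on [8, 11), [21, 35).
[43, 51) overlaps B on [46, 49).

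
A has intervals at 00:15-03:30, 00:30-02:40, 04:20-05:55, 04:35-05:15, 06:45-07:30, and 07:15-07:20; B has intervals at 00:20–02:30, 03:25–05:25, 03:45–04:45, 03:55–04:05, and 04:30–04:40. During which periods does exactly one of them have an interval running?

A, merged: 00:15-03:30, 04:20-05:55, 06:45-07:30.
B, merged: 00:20-02:30, 03:25-05:25.
A but not B: 00:15-00:20, 02:30-03:25, 05:25-05:55, 06:45-07:30.
B but not A: 03:30-04:20.
Combining gives A △ B.

00:15-00:20, 02:30-03:25, 03:30-04:20, 05:25-05:55, 06:45-07:30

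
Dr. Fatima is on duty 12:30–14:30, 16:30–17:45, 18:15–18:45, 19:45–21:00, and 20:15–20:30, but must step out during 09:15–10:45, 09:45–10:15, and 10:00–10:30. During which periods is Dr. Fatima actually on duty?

Merge the first list: 12:30–14:30, 16:30–17:45, 18:15–18:45, 19:45–21:00.
Merge the second list: 09:15–10:45.
12:30–14:30: nothing removed.
16:30–17:45: nothing removed.
18:15–18:45: nothing removed.
19:45–21:00: nothing removed.

12:30–14:30, 16:30–17:45, 18:15–18:45, 19:45–21:00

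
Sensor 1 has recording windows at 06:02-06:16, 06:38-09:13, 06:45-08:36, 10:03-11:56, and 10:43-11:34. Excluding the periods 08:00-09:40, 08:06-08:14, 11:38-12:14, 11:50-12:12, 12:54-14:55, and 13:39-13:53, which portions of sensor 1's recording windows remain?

Merge the first list: 06:02-06:16, 06:38-09:13, 10:03-11:56.
Merge the second list: 08:00-09:40, 11:38-12:14, 12:54-14:55.
06:02-06:16 is untouched.
06:38-09:13 with B removed leaves 06:38-08:00.
10:03-11:56 with B removed leaves 10:03-11:38.

06:02-06:16, 06:38-08:00, 10:03-11:38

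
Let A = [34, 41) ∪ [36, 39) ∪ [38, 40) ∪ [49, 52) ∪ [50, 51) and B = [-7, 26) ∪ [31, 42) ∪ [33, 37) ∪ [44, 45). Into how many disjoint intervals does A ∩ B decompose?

1

Merge the first list: [34, 41), [49, 52).
Merge the second list: [-7, 26), [31, 42), [44, 45).
A ∩ B = [34, 41).
That is 1 disjoint piece.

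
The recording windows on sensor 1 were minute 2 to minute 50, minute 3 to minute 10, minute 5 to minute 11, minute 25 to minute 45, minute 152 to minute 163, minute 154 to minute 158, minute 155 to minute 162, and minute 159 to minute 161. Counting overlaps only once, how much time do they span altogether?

Merged: minute 2 to minute 50, minute 152 to minute 163.
Lengths: 48 minutes + 11 minutes = 59 minutes.

59 minutes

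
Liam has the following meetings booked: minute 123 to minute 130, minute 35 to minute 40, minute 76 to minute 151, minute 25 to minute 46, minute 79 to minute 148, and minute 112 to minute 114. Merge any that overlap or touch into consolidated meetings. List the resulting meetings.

Sort by start: minute 25 to minute 46, minute 35 to minute 40, minute 76 to minute 151, minute 79 to minute 148, minute 112 to minute 114, minute 123 to minute 130.
minute 35 to minute 40 overlaps/touches minute 25 to minute 46 → extend to minute 25 to minute 46.
minute 76 to minute 151 is disjoint → start new block.
minute 79 to minute 148 overlaps/touches minute 76 to minute 151 → extend to minute 76 to minute 151.
minute 112 to minute 114 overlaps/touches minute 76 to minute 151 → extend to minute 76 to minute 151.
minute 123 to minute 130 overlaps/touches minute 76 to minute 151 → extend to minute 76 to minute 151.

minute 25 to minute 46, minute 76 to minute 151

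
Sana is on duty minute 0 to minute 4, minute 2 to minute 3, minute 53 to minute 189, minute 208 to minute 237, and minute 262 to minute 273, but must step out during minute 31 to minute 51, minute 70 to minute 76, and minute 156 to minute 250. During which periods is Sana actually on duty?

minute 0 to minute 4, minute 53 to minute 70, minute 76 to minute 156, minute 262 to minute 273

First set merges to minute 0 to minute 4, minute 53 to minute 189, minute 208 to minute 237, minute 262 to minute 273.
minute 0 to minute 4: no B overlap → unchanged.
minute 53 to minute 189 minus B → minute 53 to minute 70, minute 76 to minute 156.
minute 208 to minute 237: fully covered by B → removed.
minute 262 to minute 273: no B overlap → unchanged.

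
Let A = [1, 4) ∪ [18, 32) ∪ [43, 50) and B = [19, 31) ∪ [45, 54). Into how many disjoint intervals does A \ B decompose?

4

A \ B = [1, 4), [18, 19), [31, 32), [43, 45).
That is 4 disjoint pieces.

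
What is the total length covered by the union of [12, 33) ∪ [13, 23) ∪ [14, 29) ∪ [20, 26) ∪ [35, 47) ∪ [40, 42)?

Merged: [12, 33), [35, 47).
Lengths: 21 + 12 = 33.

33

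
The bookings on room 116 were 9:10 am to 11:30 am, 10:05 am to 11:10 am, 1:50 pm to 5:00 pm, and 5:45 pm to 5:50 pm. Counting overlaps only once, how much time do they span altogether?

Merged: 9:10 am–11:30 am, 1:50 pm–5:00 pm, 5:45 pm–5:50 pm.
Lengths: 2 h 20 min + 3 h 10 min + 5 min = 5 h 35 min.

5 h 35 min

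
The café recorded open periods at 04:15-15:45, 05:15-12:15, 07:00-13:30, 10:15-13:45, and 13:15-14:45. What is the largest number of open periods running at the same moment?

Walk the sorted start/end points keeping a running depth.
The depth first hits 4 at 10:15.

4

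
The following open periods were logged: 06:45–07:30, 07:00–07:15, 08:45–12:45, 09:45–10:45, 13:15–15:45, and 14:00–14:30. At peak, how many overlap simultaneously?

2

At 07:00, 2 of the intervals are simultaneously active.
No point has more.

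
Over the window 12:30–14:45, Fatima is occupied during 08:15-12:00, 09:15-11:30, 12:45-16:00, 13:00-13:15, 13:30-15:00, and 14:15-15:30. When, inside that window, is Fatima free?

After merging, the occupied span is 08:15-12:00, 12:45-16:00.
Uncovered inside 12:30-14:45: 12:30-12:45.

12:30-12:45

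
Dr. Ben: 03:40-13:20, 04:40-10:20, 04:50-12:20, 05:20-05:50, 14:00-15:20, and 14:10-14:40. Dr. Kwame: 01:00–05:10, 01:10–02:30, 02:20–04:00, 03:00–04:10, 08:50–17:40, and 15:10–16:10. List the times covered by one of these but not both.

01:00–03:40, 05:10–08:50, 13:20–14:00, 15:20–17:40

First set merges to 03:40–13:20, 14:00–15:20.
Second set merges to 01:00–05:10, 08:50–17:40.
A but not B: 05:10–08:50.
B but not A: 01:00–03:40, 13:20–14:00, 15:20–17:40.
Combining gives A △ B.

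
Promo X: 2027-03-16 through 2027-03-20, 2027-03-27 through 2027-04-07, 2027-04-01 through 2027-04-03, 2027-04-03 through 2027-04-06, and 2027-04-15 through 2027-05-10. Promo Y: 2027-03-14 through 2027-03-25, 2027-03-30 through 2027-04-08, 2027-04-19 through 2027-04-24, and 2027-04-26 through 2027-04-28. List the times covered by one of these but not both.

2027-03-14 through 2027-03-15, 2027-03-21 through 2027-03-25, 2027-03-27 through 2027-03-29, 2027-04-08 through 2027-04-08, 2027-04-15 through 2027-04-18, 2027-04-25 through 2027-04-25, 2027-04-29 through 2027-05-10

First set merges to 2027-03-16 through 2027-03-20, 2027-03-27 through 2027-04-07, 2027-04-15 through 2027-05-10.
A but not B: 2027-03-27 through 2027-03-29, 2027-04-15 through 2027-04-18, 2027-04-25 through 2027-04-25, 2027-04-29 through 2027-05-10.
B but not A: 2027-03-14 through 2027-03-15, 2027-03-21 through 2027-03-25, 2027-04-08 through 2027-04-08.
Combining gives A △ B.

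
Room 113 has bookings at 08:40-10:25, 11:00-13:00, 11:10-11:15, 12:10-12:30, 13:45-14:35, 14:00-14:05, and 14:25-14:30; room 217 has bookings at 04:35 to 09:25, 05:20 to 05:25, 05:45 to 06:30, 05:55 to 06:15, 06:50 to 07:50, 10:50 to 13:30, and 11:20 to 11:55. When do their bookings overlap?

08:40–09:25, 11:00–13:00

Merge the first list: 08:40–10:25, 11:00–13:00, 13:45–14:35.
Merge the second list: 04:35–09:25, 10:50–13:30.
08:40–10:25 overlaps B on 08:40–09:25.
11:00–13:00 overlaps B on 11:00–13:00.
13:45–14:35 falls entirely outside B.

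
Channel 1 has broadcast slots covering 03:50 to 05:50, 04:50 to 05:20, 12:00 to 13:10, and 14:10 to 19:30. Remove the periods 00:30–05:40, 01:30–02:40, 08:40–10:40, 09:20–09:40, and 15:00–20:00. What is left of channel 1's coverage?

05:40–05:50, 12:00–13:10, 14:10–15:00

First set merges to 03:50–05:50, 12:00–13:10, 14:10–19:30.
Second set merges to 00:30–05:40, 08:40–10:40, 15:00–20:00.
03:50–05:50 \ B = 05:40–05:50.
12:00–13:10: nothing removed.
14:10–19:30 \ B = 14:10–15:00.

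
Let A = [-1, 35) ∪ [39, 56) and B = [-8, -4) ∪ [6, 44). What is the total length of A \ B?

19

A \ B = [-1, 6), [44, 56).
Total: 7 + 12 = 19.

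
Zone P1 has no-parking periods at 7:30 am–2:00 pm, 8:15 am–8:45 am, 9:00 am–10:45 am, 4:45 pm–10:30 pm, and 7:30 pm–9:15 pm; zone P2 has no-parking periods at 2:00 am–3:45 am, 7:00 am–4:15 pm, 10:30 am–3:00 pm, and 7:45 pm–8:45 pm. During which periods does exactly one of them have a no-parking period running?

A, merged: 7:30 am–2:00 pm, 4:45 pm–10:30 pm.
B, merged: 2:00 am–3:45 am, 7:00 am–4:15 pm, 7:45 pm–8:45 pm.
A \ B = 4:45 pm–7:45 pm, 8:45 pm–10:30 pm.
B \ A = 2:00 am–3:45 am, 7:00 am–7:30 am, 2:00 pm–4:15 pm.
Union of the two gives the symmetric difference.

2:00 am–3:45 am, 7:00 am–7:30 am, 2:00 pm–4:15 pm, 4:45 pm–7:45 pm, 8:45 pm–10:30 pm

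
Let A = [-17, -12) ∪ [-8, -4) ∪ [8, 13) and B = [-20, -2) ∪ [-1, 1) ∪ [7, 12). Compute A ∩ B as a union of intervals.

[-17, -12) ∩ B → [-17, -12).
[-8, -4) ∩ B → [-8, -4).
[8, 13) ∩ B → [8, 12).

[-17, -12) ∪ [-8, -4) ∪ [8, 12)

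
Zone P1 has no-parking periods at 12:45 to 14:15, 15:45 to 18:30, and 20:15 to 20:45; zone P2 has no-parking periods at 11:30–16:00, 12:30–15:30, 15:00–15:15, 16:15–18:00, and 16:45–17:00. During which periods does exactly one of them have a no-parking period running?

11:30-12:45, 14:15-15:45, 16:00-16:15, 18:00-18:30, 20:15-20:45

Second set merges to 11:30-16:00, 16:15-18:00.
A but not B: 16:00-16:15, 18:00-18:30, 20:15-20:45.
B but not A: 11:30-12:45, 14:15-15:45.
Combining gives A △ B.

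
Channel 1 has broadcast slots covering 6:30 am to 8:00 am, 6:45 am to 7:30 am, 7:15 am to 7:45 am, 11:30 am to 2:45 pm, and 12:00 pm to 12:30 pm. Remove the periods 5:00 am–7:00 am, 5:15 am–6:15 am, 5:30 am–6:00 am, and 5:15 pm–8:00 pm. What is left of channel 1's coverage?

A, merged: 6:30 am–8:00 am, 11:30 am–2:45 pm.
B, merged: 5:00 am–7:00 am, 5:15 pm–8:00 pm.
6:30 am–8:00 am minus B → 7:00 am–8:00 am.
11:30 am–2:45 pm: no B overlap → unchanged.

7:00 am–8:00 am, 11:30 am–2:45 pm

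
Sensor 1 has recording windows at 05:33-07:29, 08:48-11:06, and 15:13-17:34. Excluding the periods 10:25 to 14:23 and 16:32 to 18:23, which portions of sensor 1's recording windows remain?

05:33–07:29, 08:48–10:25, 15:13–16:32

05:33–07:29: nothing removed.
08:48–11:06 \ B = 08:48–10:25.
15:13–17:34 \ B = 15:13–16:32.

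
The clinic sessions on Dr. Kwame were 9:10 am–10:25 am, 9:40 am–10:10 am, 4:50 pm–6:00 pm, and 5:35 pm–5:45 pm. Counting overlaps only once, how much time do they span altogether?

Merged: 9:10 am–10:25 am, 4:50 pm–6:00 pm.
Lengths: 1 h 15 min + 1 h 10 min = 2 h 25 min.

2 h 25 min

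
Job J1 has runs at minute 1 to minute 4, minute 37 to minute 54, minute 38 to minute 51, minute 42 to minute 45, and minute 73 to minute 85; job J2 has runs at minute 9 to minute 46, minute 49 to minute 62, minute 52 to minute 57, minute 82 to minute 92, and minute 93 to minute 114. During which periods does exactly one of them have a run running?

First set merges to minute 1 to minute 4, minute 37 to minute 54, minute 73 to minute 85.
Second set merges to minute 9 to minute 46, minute 49 to minute 62, minute 82 to minute 92, minute 93 to minute 114.
A \ B = minute 1 to minute 4, minute 46 to minute 49, minute 73 to minute 82.
B \ A = minute 9 to minute 37, minute 54 to minute 62, minute 85 to minute 92, minute 93 to minute 114.
Union of the two gives the symmetric difference.

minute 1 to minute 4, minute 9 to minute 37, minute 46 to minute 49, minute 54 to minute 62, minute 73 to minute 82, minute 85 to minute 92, minute 93 to minute 114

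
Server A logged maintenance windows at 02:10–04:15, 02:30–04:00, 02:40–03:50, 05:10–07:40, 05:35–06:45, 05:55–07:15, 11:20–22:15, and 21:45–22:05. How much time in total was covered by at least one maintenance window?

Merged: 02:10–04:15, 05:10–07:40, 11:20–22:15.
Lengths: 2 h 5 min + 2 h 30 min + 10 h 55 min = 15 h 30 min.

15 h 30 min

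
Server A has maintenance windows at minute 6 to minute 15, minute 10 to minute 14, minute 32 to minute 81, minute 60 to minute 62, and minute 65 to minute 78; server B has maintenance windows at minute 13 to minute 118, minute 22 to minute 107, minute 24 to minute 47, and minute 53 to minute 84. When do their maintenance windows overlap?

minute 13 to minute 15, minute 32 to minute 81

A, merged: minute 6 to minute 15, minute 32 to minute 81.
B, merged: minute 13 to minute 118.
minute 6 to minute 15 overlaps B on minute 13 to minute 15.
minute 32 to minute 81 overlaps B on minute 32 to minute 81.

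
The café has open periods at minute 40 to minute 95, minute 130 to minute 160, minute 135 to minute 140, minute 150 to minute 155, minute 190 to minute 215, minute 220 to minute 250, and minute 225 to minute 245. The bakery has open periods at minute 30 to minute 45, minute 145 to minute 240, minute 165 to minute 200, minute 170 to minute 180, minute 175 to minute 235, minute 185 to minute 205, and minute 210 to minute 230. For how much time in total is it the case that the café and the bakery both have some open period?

First set merges to minute 40 to minute 95, minute 130 to minute 160, minute 190 to minute 215, minute 220 to minute 250.
Second set merges to minute 30 to minute 45, minute 145 to minute 240.
A ∩ B = minute 40 to minute 45, minute 145 to minute 160, minute 190 to minute 215, minute 220 to minute 240.
Total: 5 minutes + 15 minutes + 25 minutes + 20 minutes = 65 minutes.

65 minutes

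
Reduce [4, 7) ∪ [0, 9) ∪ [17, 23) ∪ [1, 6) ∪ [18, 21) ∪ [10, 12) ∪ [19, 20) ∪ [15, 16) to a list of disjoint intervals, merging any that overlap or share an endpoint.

Sort by start: [0, 9), [1, 6), [4, 7), [10, 12), [15, 16), [17, 23), [18, 21), [19, 20).
[1, 6) overlaps/touches [0, 9) → extend to [0, 9).
[4, 7) overlaps/touches [0, 9) → extend to [0, 9).
[10, 12) is disjoint → start new block.
[15, 16) is disjoint → start new block.
[17, 23) is disjoint → start new block.
[18, 21) overlaps/touches [17, 23) → extend to [17, 23).
[19, 20) overlaps/touches [17, 23) → extend to [17, 23).

[0, 9) ∪ [10, 12) ∪ [15, 16) ∪ [17, 23)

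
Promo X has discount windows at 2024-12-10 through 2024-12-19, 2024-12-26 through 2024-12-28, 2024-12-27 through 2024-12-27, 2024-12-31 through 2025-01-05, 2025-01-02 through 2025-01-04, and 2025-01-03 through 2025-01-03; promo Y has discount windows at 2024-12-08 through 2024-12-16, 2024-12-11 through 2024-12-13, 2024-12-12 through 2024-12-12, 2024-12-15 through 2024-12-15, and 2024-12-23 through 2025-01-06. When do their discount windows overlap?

First set merges to 2024-12-10 through 2024-12-19, 2024-12-26 through 2024-12-28, 2024-12-31 through 2025-01-05.
Second set merges to 2024-12-08 through 2024-12-16, 2024-12-23 through 2025-01-06.
2024-12-10 through 2024-12-19 meets the second set on 2024-12-10 through 2024-12-16.
2024-12-26 through 2024-12-28 meets the second set on 2024-12-26 through 2024-12-28.
2024-12-31 through 2025-01-05 meets the second set on 2024-12-31 through 2025-01-05.

2024-12-10 through 2024-12-16, 2024-12-26 through 2024-12-28, 2024-12-31 through 2025-01-05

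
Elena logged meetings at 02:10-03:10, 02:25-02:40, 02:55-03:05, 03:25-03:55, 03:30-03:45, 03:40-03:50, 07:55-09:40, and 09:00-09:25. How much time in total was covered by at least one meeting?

3 h 15 min

Merged: 02:10–03:10, 03:25–03:55, 07:55–09:40.
Lengths: 1 h + 30 min + 1 h 45 min = 3 h 15 min.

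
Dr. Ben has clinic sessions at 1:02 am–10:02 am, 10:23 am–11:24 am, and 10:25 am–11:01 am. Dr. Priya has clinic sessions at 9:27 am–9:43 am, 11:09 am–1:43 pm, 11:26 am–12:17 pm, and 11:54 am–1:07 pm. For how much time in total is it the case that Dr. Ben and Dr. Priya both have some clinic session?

31 min

Merge the first list: 1:02 am–10:02 am, 10:23 am–11:24 am.
Merge the second list: 9:27 am–9:43 am, 11:09 am–1:43 pm.
A ∩ B = 9:27 am–9:43 am, 11:09 am–11:24 am.
Total: 16 min + 15 min = 31 min.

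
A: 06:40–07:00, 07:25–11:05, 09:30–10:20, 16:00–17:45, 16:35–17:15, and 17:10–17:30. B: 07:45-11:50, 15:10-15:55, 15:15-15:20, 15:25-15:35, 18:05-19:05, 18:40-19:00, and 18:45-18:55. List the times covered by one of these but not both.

A, merged: 06:40-07:00, 07:25-11:05, 16:00-17:45.
B, merged: 07:45-11:50, 15:10-15:55, 18:05-19:05.
A but not B: 06:40-07:00, 07:25-07:45, 16:00-17:45.
B but not A: 11:05-11:50, 15:10-15:55, 18:05-19:05.
Combining gives A △ B.

06:40-07:00, 07:25-07:45, 11:05-11:50, 15:10-15:55, 16:00-17:45, 18:05-19:05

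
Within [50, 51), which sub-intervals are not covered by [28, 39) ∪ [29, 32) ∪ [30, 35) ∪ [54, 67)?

After merging, the occupied span is [28, 39), [54, 67).
Uncovered inside [50, 51): [50, 51).

[50, 51)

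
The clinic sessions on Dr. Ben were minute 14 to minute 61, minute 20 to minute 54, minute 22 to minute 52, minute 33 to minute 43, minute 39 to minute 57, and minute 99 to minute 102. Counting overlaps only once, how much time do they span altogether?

50 minutes

Merged: minute 14 to minute 61, minute 99 to minute 102.
Lengths: 47 minutes + 3 minutes = 50 minutes.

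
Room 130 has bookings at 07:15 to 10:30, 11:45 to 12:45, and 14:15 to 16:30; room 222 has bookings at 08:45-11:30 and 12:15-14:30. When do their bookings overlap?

08:45–10:30, 12:15–12:45, 14:15–14:30

07:15–10:30 overlaps B on 08:45–10:30.
11:45–12:45 overlaps B on 12:15–12:45.
14:15–16:30 overlaps B on 14:15–14:30.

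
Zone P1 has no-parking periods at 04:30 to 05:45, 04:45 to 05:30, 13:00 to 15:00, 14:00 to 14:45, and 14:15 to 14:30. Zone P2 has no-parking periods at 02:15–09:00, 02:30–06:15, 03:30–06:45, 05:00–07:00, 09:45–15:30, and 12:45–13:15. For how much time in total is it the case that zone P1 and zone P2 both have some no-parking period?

3 h 15 min

A, merged: 04:30-05:45, 13:00-15:00.
B, merged: 02:15-09:00, 09:45-15:30.
A ∩ B = 04:30-05:45, 13:00-15:00.
Total: 1 h 15 min + 2 h = 3 h 15 min.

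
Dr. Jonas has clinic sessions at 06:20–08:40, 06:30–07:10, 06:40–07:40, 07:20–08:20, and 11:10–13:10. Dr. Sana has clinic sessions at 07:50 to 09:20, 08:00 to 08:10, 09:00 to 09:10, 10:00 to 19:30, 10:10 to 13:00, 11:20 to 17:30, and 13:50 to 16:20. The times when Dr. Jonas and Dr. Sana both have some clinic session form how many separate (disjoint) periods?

2

A, merged: 06:20–08:40, 11:10–13:10.
B, merged: 07:50–09:20, 10:00–19:30.
A ∩ B = 07:50–08:40, 11:10–13:10.
That is 2 disjoint pieces.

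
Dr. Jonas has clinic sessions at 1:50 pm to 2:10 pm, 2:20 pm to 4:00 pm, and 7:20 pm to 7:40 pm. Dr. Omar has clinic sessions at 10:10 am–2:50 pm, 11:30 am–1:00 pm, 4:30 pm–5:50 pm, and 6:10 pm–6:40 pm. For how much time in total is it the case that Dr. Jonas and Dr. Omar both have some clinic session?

B, merged: 10:10 am–2:50 pm, 4:30 pm–5:50 pm, 6:10 pm–6:40 pm.
A ∩ B = 1:50 pm–2:10 pm, 2:20 pm–2:50 pm.
Total: 20 min + 30 min = 50 min.

50 min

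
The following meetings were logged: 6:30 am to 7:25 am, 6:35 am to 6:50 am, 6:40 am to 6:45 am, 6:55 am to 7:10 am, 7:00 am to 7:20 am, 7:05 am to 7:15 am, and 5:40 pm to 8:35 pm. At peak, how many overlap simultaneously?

At 7:05 am, 4 of the intervals are simultaneously active.
No point has more.

4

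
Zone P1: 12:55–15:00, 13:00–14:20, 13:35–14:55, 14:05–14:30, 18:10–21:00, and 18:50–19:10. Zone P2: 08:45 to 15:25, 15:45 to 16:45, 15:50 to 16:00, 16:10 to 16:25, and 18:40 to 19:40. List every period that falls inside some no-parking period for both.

12:55–15:00, 18:40–19:40

Merge the first list: 12:55–15:00, 18:10–21:00.
Merge the second list: 08:45–15:25, 15:45–16:45, 18:40–19:40.
12:55–15:00 ∩ B → 12:55–15:00.
18:10–21:00 ∩ B → 18:40–19:40.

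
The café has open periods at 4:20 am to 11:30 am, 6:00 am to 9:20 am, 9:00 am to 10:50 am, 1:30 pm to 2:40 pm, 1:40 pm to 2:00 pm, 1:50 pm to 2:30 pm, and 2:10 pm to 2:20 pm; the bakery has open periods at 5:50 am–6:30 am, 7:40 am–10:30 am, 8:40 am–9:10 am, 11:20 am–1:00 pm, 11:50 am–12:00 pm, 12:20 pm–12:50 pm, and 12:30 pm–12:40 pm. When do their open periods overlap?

5:50 am-6:30 am, 7:40 am-10:30 am, 11:20 am-11:30 am

First set merges to 4:20 am-11:30 am, 1:30 pm-2:40 pm.
Second set merges to 5:50 am-6:30 am, 7:40 am-10:30 am, 11:20 am-1:00 pm.
4:20 am-11:30 am ∩ B → 5:50 am-6:30 am, 7:40 am-10:30 am, 11:20 am-11:30 am.
1:30 pm-2:40 pm meets no B interval.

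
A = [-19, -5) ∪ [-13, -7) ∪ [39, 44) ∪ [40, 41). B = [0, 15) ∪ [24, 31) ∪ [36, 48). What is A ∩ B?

[39, 44)

First set merges to [-19, -5), [39, 44).
[-19, -5): no overlap with the second set.
[39, 44) meets the second set on [39, 44).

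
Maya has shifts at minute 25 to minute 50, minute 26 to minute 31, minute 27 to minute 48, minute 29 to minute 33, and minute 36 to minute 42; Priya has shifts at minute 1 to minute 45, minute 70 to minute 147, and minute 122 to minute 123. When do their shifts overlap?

Merge the first list: minute 25 to minute 50.
Merge the second list: minute 1 to minute 45, minute 70 to minute 147.
minute 25 to minute 50 meets the second set on minute 25 to minute 45.

minute 25 to minute 45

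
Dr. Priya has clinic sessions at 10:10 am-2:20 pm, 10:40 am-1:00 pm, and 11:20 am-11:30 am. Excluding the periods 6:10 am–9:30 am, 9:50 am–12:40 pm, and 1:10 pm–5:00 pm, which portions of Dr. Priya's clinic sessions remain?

12:40 pm–1:10 pm

A, merged: 10:10 am–2:20 pm.
10:10 am–2:20 pm with B removed leaves 12:40 pm–1:10 pm.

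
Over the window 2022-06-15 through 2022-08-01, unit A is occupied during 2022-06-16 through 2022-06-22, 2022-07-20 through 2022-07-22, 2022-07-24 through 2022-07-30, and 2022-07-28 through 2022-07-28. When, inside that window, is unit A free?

Covered (merged): 2022-06-16 through 2022-06-22, 2022-07-20 through 2022-07-22, 2022-07-24 through 2022-07-30.
Gaps within 2022-06-15 through 2022-08-01: 2022-06-15 through 2022-06-15, 2022-06-23 through 2022-07-19, 2022-07-23 through 2022-07-23, 2022-07-31 through 2022-08-01.

2022-06-15 through 2022-06-15, 2022-06-23 through 2022-07-19, 2022-07-23 through 2022-07-23, 2022-07-31 through 2022-08-01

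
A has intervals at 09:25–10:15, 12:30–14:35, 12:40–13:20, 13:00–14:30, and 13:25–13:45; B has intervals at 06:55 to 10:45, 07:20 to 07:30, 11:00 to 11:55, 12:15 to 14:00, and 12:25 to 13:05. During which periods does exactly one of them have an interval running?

Merge the first list: 09:25–10:15, 12:30–14:35.
Merge the second list: 06:55–10:45, 11:00–11:55, 12:15–14:00.
A \ B = 14:00–14:35.
B \ A = 06:55–09:25, 10:15–10:45, 11:00–11:55, 12:15–12:30.
Union of the two gives the symmetric difference.

06:55–09:25, 10:15–10:45, 11:00–11:55, 12:15–12:30, 14:00–14:35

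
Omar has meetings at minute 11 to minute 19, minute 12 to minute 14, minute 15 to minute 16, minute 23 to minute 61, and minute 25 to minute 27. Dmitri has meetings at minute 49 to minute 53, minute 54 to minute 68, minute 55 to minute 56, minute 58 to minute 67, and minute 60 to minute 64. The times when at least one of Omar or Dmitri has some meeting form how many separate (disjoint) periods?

2

First set merges to minute 11 to minute 19, minute 23 to minute 61.
Second set merges to minute 49 to minute 53, minute 54 to minute 68.
A ∪ B = minute 11 to minute 19, minute 23 to minute 68.
That is 2 disjoint pieces.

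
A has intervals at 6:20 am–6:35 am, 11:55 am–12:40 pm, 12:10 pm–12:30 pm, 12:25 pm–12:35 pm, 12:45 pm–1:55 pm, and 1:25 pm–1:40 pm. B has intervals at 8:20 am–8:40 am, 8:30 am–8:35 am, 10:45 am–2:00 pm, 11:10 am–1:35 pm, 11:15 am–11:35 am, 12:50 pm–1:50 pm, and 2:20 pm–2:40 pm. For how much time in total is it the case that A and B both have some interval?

1 h 55 min

A, merged: 6:20 am–6:35 am, 11:55 am–12:40 pm, 12:45 pm–1:55 pm.
B, merged: 8:20 am–8:40 am, 10:45 am–2:00 pm, 2:20 pm–2:40 pm.
A ∩ B = 11:55 am–12:40 pm, 12:45 pm–1:55 pm.
Total: 45 min + 1 h 10 min = 1 h 55 min.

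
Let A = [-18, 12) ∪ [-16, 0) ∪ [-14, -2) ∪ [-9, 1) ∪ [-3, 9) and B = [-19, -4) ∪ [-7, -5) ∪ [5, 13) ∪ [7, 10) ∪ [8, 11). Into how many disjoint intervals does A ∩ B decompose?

2

Merge the first list: [-18, 12).
Merge the second list: [-19, -4), [5, 13).
A ∩ B = [-18, -4), [5, 12).
That is 2 disjoint pieces.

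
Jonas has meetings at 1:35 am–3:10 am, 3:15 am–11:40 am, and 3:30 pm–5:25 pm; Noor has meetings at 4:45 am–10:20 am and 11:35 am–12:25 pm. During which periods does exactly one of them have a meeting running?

1:35 am–3:10 am, 3:15 am–4:45 am, 10:20 am–11:35 am, 11:40 am–12:25 pm, 3:30 pm–5:25 pm

A \ B = 1:35 am–3:10 am, 3:15 am–4:45 am, 10:20 am–11:35 am, 3:30 pm–5:25 pm.
B \ A = 11:40 am–12:25 pm.
Union of the two gives the symmetric difference.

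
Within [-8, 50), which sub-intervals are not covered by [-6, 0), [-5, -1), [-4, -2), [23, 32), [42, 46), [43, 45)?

[-8, -6) ∪ [0, 23) ∪ [32, 42) ∪ [46, 50)

The merged coverage is [-6, 0), [23, 32), [42, 46).
Gaps within [-8, 50): [-8, -6), [0, 23), [32, 42), [46, 50).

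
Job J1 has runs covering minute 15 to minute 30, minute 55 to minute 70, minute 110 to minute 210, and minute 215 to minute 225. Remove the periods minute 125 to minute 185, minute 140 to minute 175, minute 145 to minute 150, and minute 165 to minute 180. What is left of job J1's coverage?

minute 15 to minute 30, minute 55 to minute 70, minute 110 to minute 125, minute 185 to minute 210, minute 215 to minute 225

Merge the second list: minute 125 to minute 185.
minute 15 to minute 30: no B overlap → unchanged.
minute 55 to minute 70: no B overlap → unchanged.
minute 110 to minute 210 minus B → minute 110 to minute 125, minute 185 to minute 210.
minute 215 to minute 225: no B overlap → unchanged.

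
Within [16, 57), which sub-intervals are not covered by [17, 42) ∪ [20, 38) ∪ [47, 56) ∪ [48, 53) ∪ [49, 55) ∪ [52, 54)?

Covered (merged): [17, 42), [47, 56).
Gaps within [16, 57): [16, 17), [42, 47), [56, 57).

[16, 17) ∪ [42, 47) ∪ [56, 57)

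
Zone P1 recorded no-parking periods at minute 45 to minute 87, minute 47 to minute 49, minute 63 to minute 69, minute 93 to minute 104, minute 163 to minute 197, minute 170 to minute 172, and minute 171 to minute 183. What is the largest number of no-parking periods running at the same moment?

At minute 171, 3 of the intervals are simultaneously active.
No point has more.

3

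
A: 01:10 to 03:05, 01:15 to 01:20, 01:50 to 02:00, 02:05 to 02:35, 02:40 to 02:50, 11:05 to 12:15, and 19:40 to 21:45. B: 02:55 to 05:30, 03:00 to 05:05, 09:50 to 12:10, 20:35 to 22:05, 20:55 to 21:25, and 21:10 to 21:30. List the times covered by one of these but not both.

Merge the first list: 01:10-03:05, 11:05-12:15, 19:40-21:45.
Merge the second list: 02:55-05:30, 09:50-12:10, 20:35-22:05.
A \ B = 01:10-02:55, 12:10-12:15, 19:40-20:35.
B \ A = 03:05-05:30, 09:50-11:05, 21:45-22:05.
Union of the two gives the symmetric difference.

01:10-02:55, 03:05-05:30, 09:50-11:05, 12:10-12:15, 19:40-20:35, 21:45-22:05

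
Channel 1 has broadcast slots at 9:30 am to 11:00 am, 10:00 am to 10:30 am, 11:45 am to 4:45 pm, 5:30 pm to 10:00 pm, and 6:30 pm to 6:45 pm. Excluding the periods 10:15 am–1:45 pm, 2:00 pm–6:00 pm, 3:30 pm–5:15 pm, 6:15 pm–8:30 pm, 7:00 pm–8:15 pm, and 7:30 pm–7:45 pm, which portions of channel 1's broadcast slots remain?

A, merged: 9:30 am–11:00 am, 11:45 am–4:45 pm, 5:30 pm–10:00 pm.
B, merged: 10:15 am–1:45 pm, 2:00 pm–6:00 pm, 6:15 pm–8:30 pm.
9:30 am–11:00 am with B removed leaves 9:30 am–10:15 am.
11:45 am–4:45 pm with B removed leaves 1:45 pm–2:00 pm.
5:30 pm–10:00 pm with B removed leaves 6:00 pm–6:15 pm, 8:30 pm–10:00 pm.

9:30 am–10:15 am, 1:45 pm–2:00 pm, 6:00 pm–6:15 pm, 8:30 pm–10:00 pm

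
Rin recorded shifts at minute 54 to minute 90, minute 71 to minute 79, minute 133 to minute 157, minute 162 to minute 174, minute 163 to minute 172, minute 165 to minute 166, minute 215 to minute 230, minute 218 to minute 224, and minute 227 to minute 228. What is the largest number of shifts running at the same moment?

Walk the sorted start/end points keeping a running depth.
The depth first hits 3 at minute 165.

3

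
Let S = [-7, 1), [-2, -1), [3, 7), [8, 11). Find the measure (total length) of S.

Merged: [-7, 1), [3, 7), [8, 11).
Lengths: 8 + 4 + 3 = 15.

15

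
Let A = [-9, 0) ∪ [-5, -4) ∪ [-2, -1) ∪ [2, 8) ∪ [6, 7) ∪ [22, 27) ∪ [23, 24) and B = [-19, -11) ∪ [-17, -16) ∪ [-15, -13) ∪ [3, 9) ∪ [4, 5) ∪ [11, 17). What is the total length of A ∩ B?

First set merges to [-9, 0), [2, 8), [22, 27).
Second set merges to [-19, -11), [3, 9), [11, 17).
A ∩ B = [3, 8).
Total: 5.

5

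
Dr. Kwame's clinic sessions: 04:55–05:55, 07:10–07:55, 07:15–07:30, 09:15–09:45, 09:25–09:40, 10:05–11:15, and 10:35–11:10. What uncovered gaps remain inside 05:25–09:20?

Covered (merged): 04:55–05:55, 07:10–07:55, 09:15–09:45, 10:05–11:15.
Uncovered inside 05:25–09:20: 05:55–07:10, 07:55–09:15.

05:55–07:10, 07:55–09:15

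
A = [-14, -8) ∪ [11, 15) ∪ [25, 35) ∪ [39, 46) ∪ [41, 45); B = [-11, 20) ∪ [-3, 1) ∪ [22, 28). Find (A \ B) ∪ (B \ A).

[-14, -11) ∪ [-8, 11) ∪ [15, 20) ∪ [22, 25) ∪ [28, 35) ∪ [39, 46)

Merge the first list: [-14, -8), [11, 15), [25, 35), [39, 46).
Merge the second list: [-11, 20), [22, 28).
Only in the first: [-14, -11), [28, 35), [39, 46).
Only in the second: [-8, 11), [15, 20), [22, 25).
Together these are the periods covered by exactly one.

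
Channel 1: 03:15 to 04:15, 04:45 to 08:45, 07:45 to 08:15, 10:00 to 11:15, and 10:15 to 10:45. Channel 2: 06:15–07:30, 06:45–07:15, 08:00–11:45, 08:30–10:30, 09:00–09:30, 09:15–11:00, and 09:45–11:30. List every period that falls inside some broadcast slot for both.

06:15–07:30, 08:00–08:45, 10:00–11:15

First set merges to 03:15–04:15, 04:45–08:45, 10:00–11:15.
Second set merges to 06:15–07:30, 08:00–11:45.
03:15–04:15 falls entirely outside B.
04:45–08:45 overlaps B on 06:15–07:30, 08:00–08:45.
10:00–11:15 overlaps B on 10:00–11:15.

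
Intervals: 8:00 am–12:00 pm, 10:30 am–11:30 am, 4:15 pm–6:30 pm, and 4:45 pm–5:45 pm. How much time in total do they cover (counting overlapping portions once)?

6 h 15 min

Merged: 8:00 am–12:00 pm, 4:15 pm–6:30 pm.
Lengths: 4 h + 2 h 15 min = 6 h 15 min.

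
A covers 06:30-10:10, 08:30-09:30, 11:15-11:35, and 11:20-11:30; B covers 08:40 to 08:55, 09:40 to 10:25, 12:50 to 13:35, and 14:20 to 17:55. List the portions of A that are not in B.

06:30–08:40, 08:55–09:40, 11:15–11:35

Merge the first list: 06:30–10:10, 11:15–11:35.
06:30–10:10 with B removed leaves 06:30–08:40, 08:55–09:40.
11:15–11:35 is untouched.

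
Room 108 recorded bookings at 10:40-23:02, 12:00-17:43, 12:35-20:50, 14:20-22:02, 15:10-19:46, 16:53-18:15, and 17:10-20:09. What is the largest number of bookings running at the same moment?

7

Sweep endpoints in order; track running count of active intervals.
Peak of 7 reached at 17:10.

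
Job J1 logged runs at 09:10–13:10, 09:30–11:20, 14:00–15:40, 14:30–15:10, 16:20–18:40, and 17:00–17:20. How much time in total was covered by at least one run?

8 h

Merged: 09:10–13:10, 14:00–15:40, 16:20–18:40.
Lengths: 4 h + 1 h 40 min + 2 h 20 min = 8 h.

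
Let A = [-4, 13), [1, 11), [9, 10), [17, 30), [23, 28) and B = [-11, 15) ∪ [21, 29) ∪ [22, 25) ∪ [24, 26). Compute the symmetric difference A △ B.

[-11, -4) ∪ [13, 15) ∪ [17, 21) ∪ [29, 30)

First set merges to [-4, 13), [17, 30).
Second set merges to [-11, 15), [21, 29).
Only in the first: [17, 21), [29, 30).
Only in the second: [-11, -4), [13, 15).
Together these are the periods covered by exactly one.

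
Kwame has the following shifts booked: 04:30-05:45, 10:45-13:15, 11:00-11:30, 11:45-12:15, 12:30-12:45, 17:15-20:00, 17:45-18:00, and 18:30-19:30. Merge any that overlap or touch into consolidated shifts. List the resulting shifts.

04:30-05:45, 10:45-13:15, 17:15-20:00

10:45-13:15 is disjoint → start new block.
11:00-11:30 overlaps/touches 10:45-13:15 → extend to 10:45-13:15.
11:45-12:15 overlaps/touches 10:45-13:15 → extend to 10:45-13:15.
12:30-12:45 overlaps/touches 10:45-13:15 → extend to 10:45-13:15.
17:15-20:00 is disjoint → start new block.
17:45-18:00 overlaps/touches 17:15-20:00 → extend to 17:15-20:00.
18:30-19:30 overlaps/touches 17:15-20:00 → extend to 17:15-20:00.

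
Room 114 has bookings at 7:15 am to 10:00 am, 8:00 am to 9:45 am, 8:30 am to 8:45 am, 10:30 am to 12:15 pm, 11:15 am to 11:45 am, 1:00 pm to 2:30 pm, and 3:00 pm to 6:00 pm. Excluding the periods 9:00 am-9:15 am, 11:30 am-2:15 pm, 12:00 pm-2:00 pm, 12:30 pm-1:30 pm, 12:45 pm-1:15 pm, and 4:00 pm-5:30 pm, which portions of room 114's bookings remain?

Merge the first list: 7:15 am-10:00 am, 10:30 am-12:15 pm, 1:00 pm-2:30 pm, 3:00 pm-6:00 pm.
Merge the second list: 9:00 am-9:15 am, 11:30 am-2:15 pm, 4:00 pm-5:30 pm.
7:15 am-10:00 am with B removed leaves 7:15 am-9:00 am, 9:15 am-10:00 am.
10:30 am-12:15 pm with B removed leaves 10:30 am-11:30 am.
1:00 pm-2:30 pm with B removed leaves 2:15 pm-2:30 pm.
3:00 pm-6:00 pm with B removed leaves 3:00 pm-4:00 pm, 5:30 pm-6:00 pm.

7:15 am-9:00 am, 9:15 am-10:00 am, 10:30 am-11:30 am, 2:15 pm-2:30 pm, 3:00 pm-4:00 pm, 5:30 pm-6:00 pm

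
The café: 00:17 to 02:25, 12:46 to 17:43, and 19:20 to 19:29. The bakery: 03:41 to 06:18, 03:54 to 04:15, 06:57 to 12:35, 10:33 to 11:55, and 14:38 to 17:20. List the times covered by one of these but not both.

Second set merges to 03:41-06:18, 06:57-12:35, 14:38-17:20.
A but not B: 00:17-02:25, 12:46-14:38, 17:20-17:43, 19:20-19:29.
B but not A: 03:41-06:18, 06:57-12:35.
Combining gives A △ B.

00:17-02:25, 03:41-06:18, 06:57-12:35, 12:46-14:38, 17:20-17:43, 19:20-19:29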